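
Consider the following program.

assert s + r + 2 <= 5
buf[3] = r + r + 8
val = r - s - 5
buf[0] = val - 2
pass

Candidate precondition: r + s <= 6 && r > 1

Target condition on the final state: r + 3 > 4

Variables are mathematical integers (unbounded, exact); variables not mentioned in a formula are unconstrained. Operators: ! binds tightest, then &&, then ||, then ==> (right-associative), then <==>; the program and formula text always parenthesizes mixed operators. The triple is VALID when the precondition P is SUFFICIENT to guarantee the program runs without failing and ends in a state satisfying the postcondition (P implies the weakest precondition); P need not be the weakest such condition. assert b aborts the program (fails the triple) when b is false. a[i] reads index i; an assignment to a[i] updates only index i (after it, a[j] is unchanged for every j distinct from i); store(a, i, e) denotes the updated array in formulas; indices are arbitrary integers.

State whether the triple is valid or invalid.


Working backward. After the program, the postcondition r + 3 > 4 must hold; in canonical form it is r > 1.
Before skip: r > 1
Before buf[0] := val - 2: r > 1
Before val := r - s - 5: r > 1
Before buf[3] := r + r + 8: r > 1
Before assert s + r + 2 <= 5: r + s <= 3 && r > 1
The weakest precondition is r + s <= 3 && r > 1.
Check whether r + s <= 6 && r > 1 implies it.
Countermodel: at the initial state r = 2, s = 2, the precondition holds but the weakest precondition fails.
Answer: invalid


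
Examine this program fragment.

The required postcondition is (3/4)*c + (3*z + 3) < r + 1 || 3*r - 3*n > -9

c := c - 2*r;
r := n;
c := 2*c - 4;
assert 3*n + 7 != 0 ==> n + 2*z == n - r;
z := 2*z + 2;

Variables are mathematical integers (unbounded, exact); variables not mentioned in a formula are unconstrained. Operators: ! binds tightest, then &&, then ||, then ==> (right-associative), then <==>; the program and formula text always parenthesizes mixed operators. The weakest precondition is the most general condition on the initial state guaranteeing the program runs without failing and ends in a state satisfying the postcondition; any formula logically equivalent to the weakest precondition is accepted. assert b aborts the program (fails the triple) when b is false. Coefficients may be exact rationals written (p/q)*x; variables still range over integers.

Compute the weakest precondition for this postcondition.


Working backward. After the program, the postcondition (3/4)*c + (3*z + 3) < r + 1 || 3*r - 3*n > -9 must hold; in canonical form it is (3/4)*c + 3*z < r - 2 || 3*r > 3*n - 9.
Before z := 2*z + 2: (3/4)*c + 6*z < r - 8 || 3*r > 3*n - 9
Before assert 3*n + 7 != 0 ==> n + 2*z == n - r: (3*n != -7 ==> r + 2*z == 0) && ((3/4)*c + 6*z < r - 8 || 3*r > 3*n - 9)
Before c := 2*c - 4: (3*n != -7 ==> r + 2*z == 0) && ((3/2)*c + 6*z < r - 5 || 3*r > 3*n - 9)
Before r := n: 3*n != -7 ==> n + 2*z == 0
Before c := c - 2*r: 3*n != -7 ==> n + 2*z == 0
Answer: WP = 3*n != -7 ==> n + 2*z == 0


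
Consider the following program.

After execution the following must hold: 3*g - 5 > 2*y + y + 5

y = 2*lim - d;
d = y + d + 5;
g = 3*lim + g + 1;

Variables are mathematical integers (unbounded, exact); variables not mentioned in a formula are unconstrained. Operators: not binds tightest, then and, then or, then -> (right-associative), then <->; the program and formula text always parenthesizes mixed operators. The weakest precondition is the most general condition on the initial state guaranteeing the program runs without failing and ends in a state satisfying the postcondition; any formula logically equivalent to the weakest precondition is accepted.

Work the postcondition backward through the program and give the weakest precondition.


Working backward. After the program, the postcondition 3*g - 5 > 2*y + y + 5 must hold; in canonical form it is 3*g > 3*y + 10.
Before g := 3*lim + g + 1: 3*g + 9*lim > 3*y + 7
Before d := y + d + 5: 3*g + 9*lim > 3*y + 7
Before y := 2*lim - d: 3*d + 3*g + 3*lim > 7
Answer: WP = 3*d + 3*g + 3*lim > 7


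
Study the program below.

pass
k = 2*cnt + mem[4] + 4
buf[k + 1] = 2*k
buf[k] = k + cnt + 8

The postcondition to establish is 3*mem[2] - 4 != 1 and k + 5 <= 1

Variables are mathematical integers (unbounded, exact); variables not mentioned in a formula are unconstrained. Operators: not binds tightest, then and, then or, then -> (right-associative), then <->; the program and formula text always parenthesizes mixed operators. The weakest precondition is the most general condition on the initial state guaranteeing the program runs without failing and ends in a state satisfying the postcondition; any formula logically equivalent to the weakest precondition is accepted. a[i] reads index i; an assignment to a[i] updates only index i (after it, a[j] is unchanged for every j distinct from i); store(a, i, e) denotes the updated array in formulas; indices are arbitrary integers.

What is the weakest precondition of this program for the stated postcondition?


Working backward. After the program, the postcondition 3*mem[2] - 4 != 1 and k + 5 <= 1 must hold; in canonical form it is 3*mem[2] != 5 and k <= -4.
Before buf[k] := k + cnt + 8: 3*mem[2] != 5 and k <= -4
Before buf[k + 1] := 2*k: 3*mem[2] != 5 and k <= -4
Before k := 2*cnt + mem[4] + 4: 3*mem[2] != 5 and mem[4] + 2*cnt <= -8
Before skip: 3*mem[2] != 5 and mem[4] + 2*cnt <= -8
Answer: WP = 3*mem[2] != 5 and mem[4] + 2*cnt <= -8


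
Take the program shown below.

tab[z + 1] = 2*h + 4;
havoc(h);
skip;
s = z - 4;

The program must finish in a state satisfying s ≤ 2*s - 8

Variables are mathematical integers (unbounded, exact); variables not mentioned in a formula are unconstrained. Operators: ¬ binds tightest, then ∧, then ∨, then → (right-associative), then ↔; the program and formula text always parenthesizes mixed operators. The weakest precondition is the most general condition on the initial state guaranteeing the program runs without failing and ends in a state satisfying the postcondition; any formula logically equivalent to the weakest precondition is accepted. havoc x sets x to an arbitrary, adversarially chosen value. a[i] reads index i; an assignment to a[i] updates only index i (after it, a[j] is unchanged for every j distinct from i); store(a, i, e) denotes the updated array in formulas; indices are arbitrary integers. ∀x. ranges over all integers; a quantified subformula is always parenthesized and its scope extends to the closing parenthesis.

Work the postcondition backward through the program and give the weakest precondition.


Working backward. After the program, the postcondition s ≤ 2*s - 8 must hold; in canonical form it is s ≥ 8.
Before s := z - 4: z ≥ 12
Before skip: z ≥ 12
Before havoc h: z ≥ 12
Before tab[z + 1] := 2*h + 4: z ≥ 12
Answer: WP = z ≥ 12


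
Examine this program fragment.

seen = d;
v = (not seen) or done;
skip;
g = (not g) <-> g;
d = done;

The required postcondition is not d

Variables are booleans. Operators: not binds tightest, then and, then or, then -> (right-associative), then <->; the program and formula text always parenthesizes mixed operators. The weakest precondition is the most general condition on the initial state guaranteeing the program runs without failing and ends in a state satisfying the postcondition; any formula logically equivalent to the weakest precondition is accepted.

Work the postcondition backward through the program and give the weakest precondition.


Working backward. After the program, not d must hold.
Before d := done: not done
Before g := (not g) <-> g: not done
Before skip: not done
Before v := (not seen) or done: not done
Before seen := d: not done
Answer: WP = not done


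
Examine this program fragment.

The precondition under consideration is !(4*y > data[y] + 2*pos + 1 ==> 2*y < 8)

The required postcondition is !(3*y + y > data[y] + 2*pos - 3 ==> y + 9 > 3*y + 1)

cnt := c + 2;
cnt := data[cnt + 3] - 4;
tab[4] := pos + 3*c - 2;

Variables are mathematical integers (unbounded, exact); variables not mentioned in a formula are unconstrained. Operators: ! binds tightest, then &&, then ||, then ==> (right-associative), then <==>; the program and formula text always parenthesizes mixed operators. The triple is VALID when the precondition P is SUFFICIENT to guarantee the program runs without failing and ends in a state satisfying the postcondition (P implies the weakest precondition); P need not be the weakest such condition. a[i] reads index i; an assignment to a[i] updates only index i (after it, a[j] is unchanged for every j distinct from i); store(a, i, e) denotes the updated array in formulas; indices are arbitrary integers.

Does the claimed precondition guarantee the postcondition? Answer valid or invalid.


Working backward. After the program, the postcondition !(3*y + y > data[y] + 2*pos - 3 ==> y + 9 > 3*y + 1) must hold; in canonical form it is !(4*y > data[y] + 2*pos - 3 ==> 2*y < 8).
Before tab[4] := pos + 3*c - 2: !(4*y > data[y] + 2*pos - 3 ==> 2*y < 8)
Before cnt := data[cnt + 3] - 4: !(4*y > data[y] + 2*pos - 3 ==> 2*y < 8)
Before cnt := c + 2: !(4*y > data[y] + 2*pos - 3 ==> 2*y < 8)
The weakest precondition is !(4*y > data[y] + 2*pos - 3 ==> 2*y < 8).
Check whether !(4*y > data[y] + 2*pos + 1 ==> 2*y < 8) implies it.
Every state satisfying the precondition satisfies the weakest precondition: the implication holds.
Answer: valid


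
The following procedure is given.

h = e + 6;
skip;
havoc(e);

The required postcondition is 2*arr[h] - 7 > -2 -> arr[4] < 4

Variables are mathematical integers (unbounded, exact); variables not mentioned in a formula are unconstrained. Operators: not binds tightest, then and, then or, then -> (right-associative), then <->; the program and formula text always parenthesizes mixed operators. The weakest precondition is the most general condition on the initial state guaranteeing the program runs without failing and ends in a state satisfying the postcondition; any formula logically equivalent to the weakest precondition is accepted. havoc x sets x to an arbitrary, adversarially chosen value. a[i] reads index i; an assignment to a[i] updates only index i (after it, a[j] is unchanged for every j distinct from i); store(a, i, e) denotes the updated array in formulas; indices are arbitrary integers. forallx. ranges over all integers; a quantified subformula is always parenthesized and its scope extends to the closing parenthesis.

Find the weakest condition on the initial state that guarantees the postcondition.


Working backward. After the program, the postcondition 2*arr[h] - 7 > -2 -> arr[4] < 4 must hold; in canonical form it is 2*arr[h] > 5 -> arr[4] < 4.
Before havoc e: 2*arr[h] > 5 -> arr[4] < 4
Before skip: 2*arr[h] > 5 -> arr[4] < 4
Before h := e + 6: 2*arr[e + 6] > 5 -> arr[4] < 4
Answer: WP = 2*arr[e + 6] > 5 -> arr[4] < 4


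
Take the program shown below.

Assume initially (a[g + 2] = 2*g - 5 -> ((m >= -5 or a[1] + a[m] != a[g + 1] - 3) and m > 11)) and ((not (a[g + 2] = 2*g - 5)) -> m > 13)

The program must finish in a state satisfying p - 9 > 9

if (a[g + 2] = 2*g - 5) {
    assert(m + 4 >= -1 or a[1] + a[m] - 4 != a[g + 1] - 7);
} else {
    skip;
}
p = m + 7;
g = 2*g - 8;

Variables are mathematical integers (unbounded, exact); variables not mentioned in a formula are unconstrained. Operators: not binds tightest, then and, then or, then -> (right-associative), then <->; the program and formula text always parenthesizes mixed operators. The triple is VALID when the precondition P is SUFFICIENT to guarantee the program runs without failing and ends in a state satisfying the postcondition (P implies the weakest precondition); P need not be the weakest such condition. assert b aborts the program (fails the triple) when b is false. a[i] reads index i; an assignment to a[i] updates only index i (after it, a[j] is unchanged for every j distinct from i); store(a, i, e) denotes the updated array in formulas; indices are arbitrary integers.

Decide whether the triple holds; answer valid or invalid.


Working backward. After the program, the postcondition p - 9 > 9 must hold; in canonical form it is p > 18.
Before g := 2*g - 8: p > 18
Before p := m + 7: m > 11
Then branch requires (m >= -5 or a[1] + a[m] != a[g + 1] - 3) and m > 11; else branch requires m > 11.
Before the if: (a[g + 2] = 2*g - 5 -> ((m >= -5 or a[1] + a[m] != a[g + 1] - 3) and m > 11)) and ((not (a[g + 2] = 2*g - 5)) -> m > 11)
The weakest precondition is (a[g + 2] = 2*g - 5 -> ((m >= -5 or a[1] + a[m] != a[g + 1] - 3) and m > 11)) and ((not (a[g + 2] = 2*g - 5)) -> m > 11).
Check whether (a[g + 2] = 2*g - 5 -> ((m >= -5 or a[1] + a[m] != a[g + 1] - 3) and m > 11)) and ((not (a[g + 2] = 2*g - 5)) -> m > 13) implies it.
Every state satisfying the precondition satisfies the weakest precondition: the implication holds.
Answer: valid


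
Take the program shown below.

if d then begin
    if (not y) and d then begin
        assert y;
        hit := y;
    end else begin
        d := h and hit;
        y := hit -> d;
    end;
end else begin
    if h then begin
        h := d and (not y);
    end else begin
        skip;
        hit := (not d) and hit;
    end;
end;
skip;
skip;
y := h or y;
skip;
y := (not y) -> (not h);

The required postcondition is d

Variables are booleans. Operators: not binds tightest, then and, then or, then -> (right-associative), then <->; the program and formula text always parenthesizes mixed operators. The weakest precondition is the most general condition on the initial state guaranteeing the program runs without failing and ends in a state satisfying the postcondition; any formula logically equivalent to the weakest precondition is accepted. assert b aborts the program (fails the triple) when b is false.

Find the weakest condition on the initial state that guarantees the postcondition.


Working backward. After the program, d must hold.
Before y := (not y) -> (not h): d
Before skip: d
Before y := h or y: d
Before skip: d
Before skip: d
Then branch requires (((not y) and d) -> (y and d)) and ((not ((not y) and d)) -> (h and hit)); else branch requires (h -> d) and ((not h) -> d).
Before the if: (d -> ((((not y) and d) -> (y and d)) and ((not ((not y) and d)) -> (h and hit)))) and ((not d) -> ((h -> d) and ((not h) -> d)))
Answer: WP = (d -> ((((not y) and d) -> (y and d)) and ((not ((not y) and d)) -> (h and hit)))) and ((not d) -> ((h -> d) and ((not h) -> d)))


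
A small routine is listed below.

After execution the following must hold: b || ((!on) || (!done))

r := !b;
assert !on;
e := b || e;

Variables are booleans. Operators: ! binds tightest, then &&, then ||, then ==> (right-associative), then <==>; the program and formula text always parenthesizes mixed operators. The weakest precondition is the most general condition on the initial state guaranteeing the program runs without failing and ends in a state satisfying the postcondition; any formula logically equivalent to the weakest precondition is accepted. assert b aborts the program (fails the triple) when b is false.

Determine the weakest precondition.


Working backward. After the program, the postcondition b || ((!on) || (!done)) must hold; in canonical form it is b || (!on) || (!done).
Before e := b || e: b || (!on) || (!done)
Before assert !on: (!on) && (b || (!on) || (!done))
Before r := !b: (!on) && (b || (!on) || (!done))
Answer: WP = (!on) && (b || (!on) || (!done))


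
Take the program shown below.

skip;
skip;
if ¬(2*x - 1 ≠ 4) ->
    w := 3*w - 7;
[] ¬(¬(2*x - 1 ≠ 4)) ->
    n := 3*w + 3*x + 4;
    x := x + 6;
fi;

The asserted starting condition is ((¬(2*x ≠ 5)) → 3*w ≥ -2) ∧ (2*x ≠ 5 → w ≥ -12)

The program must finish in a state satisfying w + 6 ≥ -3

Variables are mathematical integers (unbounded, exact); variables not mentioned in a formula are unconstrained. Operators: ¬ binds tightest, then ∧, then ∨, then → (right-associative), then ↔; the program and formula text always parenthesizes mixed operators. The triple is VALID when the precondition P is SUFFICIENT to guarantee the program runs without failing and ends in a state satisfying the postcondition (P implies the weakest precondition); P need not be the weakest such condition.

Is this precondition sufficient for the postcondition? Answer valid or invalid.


Working backward. After the program, the postcondition w + 6 ≥ -3 must hold; in canonical form it is w ≥ -9.
Then branch requires 3*w ≥ -2; else branch requires w ≥ -9.
Before the if: ((¬(2*x ≠ 5)) → 3*w ≥ -2) ∧ (2*x ≠ 5 → w ≥ -9)
Before skip: ((¬(2*x ≠ 5)) → 3*w ≥ -2) ∧ (2*x ≠ 5 → w ≥ -9)
Before skip: ((¬(2*x ≠ 5)) → 3*w ≥ -2) ∧ (2*x ≠ 5 → w ≥ -9)
The weakest precondition is ((¬(2*x ≠ 5)) → 3*w ≥ -2) ∧ (2*x ≠ 5 → w ≥ -9).
Check whether ((¬(2*x ≠ 5)) → 3*w ≥ -2) ∧ (2*x ≠ 5 → w ≥ -12) implies it.
Countermodel: at the initial state w = -12, x = 0, the precondition holds but the weakest precondition fails.
Answer: invalid


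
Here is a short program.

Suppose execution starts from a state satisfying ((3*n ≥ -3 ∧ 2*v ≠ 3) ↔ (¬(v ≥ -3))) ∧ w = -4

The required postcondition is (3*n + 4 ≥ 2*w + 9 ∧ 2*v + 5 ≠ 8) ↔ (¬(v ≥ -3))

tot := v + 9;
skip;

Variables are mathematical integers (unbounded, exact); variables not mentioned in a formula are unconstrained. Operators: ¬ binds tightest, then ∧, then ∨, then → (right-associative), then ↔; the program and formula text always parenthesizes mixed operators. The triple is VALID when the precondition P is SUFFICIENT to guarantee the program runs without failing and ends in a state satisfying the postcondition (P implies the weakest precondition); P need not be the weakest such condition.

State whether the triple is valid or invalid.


Working backward. After the program, the postcondition (3*n + 4 ≥ 2*w + 9 ∧ 2*v + 5 ≠ 8) ↔ (¬(v ≥ -3)) must hold; in canonical form it is (3*n ≥ 2*w + 5 ∧ 2*v ≠ 3) ↔ (¬(v ≥ -3)).
Before skip: (3*n ≥ 2*w + 5 ∧ 2*v ≠ 3) ↔ (¬(v ≥ -3))
Before tot := v + 9: (3*n ≥ 2*w + 5 ∧ 2*v ≠ 3) ↔ (¬(v ≥ -3))
The weakest precondition is (3*n ≥ 2*w + 5 ∧ 2*v ≠ 3) ↔ (¬(v ≥ -3)).
Check whether ((3*n ≥ -3 ∧ 2*v ≠ 3) ↔ (¬(v ≥ -3))) ∧ w = -4 implies it.
Every state satisfying the precondition satisfies the weakest precondition: the implication holds.
Answer: valid


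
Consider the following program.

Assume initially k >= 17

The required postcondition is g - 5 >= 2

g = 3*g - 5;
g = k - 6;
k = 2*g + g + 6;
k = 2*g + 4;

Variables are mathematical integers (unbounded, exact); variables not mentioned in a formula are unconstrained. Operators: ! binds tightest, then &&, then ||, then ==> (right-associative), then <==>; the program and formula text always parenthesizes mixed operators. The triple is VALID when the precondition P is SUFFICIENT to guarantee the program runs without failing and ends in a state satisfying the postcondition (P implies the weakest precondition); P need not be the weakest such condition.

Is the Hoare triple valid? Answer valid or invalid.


Working backward. After the program, the postcondition g - 5 >= 2 must hold; in canonical form it is g >= 7.
Before k := 2*g + 4: g >= 7
Before k := 2*g + g + 6: g >= 7
Before g := k - 6: k >= 13
Before g := 3*g - 5: k >= 13
The weakest precondition is k >= 13.
Check whether k >= 17 implies it.
Every state satisfying the precondition satisfies the weakest precondition: the implication holds.
Answer: valid


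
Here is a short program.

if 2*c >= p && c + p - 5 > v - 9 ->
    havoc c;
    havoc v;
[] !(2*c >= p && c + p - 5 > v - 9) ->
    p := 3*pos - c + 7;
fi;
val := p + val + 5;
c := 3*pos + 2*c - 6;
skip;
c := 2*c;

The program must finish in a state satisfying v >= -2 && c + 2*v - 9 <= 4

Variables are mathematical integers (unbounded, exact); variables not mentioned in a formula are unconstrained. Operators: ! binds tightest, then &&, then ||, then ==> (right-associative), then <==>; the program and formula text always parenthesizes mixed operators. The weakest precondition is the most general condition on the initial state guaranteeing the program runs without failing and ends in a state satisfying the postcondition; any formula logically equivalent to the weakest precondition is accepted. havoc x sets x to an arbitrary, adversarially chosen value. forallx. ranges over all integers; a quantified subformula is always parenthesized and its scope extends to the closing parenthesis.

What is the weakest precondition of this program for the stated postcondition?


Working backward. After the program, the postcondition v >= -2 && c + 2*v - 9 <= 4 must hold; in canonical form it is v >= -2 && c + 2*v <= 13.
Before c := 2*c: v >= -2 && 2*c + 2*v <= 13
Before skip: v >= -2 && 2*c + 2*v <= 13
Before c := 3*pos + 2*c - 6: v >= -2 && 4*c + 6*pos + 2*v <= 25
Before val := p + val + 5: v >= -2 && 4*c + 6*pos + 2*v <= 25
Then branch requires forall c_1. (forall v_1. (v_1 >= -2 && 4*c_1 + 6*pos + 2*v_1 <= 25)); else branch requires v >= -2 && 4*c + 6*pos + 2*v <= 25.
Before the if: ((2*c >= p && c + p > v - 4) ==> (forall c_1. (forall v_1. (v_1 >= -2 && 4*c_1 + 6*pos + 2*v_1 <= 25)))) && ((!(2*c >= p && c + p > v - 4)) ==> (v >= -2 && 4*c + 6*pos + 2*v <= 25))
Answer: WP = ((2*c >= p && c + p > v - 4) ==> (forall c_1. (forall v_1. (v_1 >= -2 && 4*c_1 + 6*pos + 2*v_1 <= 25)))) && ((!(2*c >= p && c + p > v - 4)) ==> (v >= -2 && 4*c + 6*pos + 2*v <= 25))


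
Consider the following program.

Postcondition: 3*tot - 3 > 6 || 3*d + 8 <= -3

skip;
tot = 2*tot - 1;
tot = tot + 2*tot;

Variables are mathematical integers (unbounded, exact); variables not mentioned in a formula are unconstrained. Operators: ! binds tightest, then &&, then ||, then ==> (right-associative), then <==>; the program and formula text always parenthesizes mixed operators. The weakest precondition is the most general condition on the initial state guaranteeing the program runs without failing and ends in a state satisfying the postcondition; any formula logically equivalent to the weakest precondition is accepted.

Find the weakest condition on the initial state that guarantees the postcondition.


Working backward. After the program, the postcondition 3*tot - 3 > 6 || 3*d + 8 <= -3 must hold; in canonical form it is 3*tot > 9 || 3*d <= -11.
Before tot := tot + 2*tot: 9*tot > 9 || 3*d <= -11
Before tot := 2*tot - 1: 18*tot > 18 || 3*d <= -11
Before skip: 18*tot > 18 || 3*d <= -11
Answer: WP = 18*tot > 18 || 3*d <= -11


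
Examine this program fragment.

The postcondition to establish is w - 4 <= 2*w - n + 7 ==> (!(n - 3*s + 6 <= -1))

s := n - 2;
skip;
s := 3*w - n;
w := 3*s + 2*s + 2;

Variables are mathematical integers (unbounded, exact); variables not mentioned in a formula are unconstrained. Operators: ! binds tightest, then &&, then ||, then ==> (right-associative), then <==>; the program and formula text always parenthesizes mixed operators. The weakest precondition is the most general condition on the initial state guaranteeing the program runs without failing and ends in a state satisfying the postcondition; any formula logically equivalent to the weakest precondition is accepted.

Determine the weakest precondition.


Working backward. After the program, the postcondition w - 4 <= 2*w - n + 7 ==> (!(n - 3*s + 6 <= -1)) must hold; in canonical form it is n <= w + 11 ==> (!(n <= 3*s - 7)).
Before w := 3*s + 2*s + 2: n <= 5*s + 13 ==> (!(n <= 3*s - 7))
Before s := 3*w - n: 6*n <= 15*w + 13 ==> (!(4*n <= 9*w - 7))
Before skip: 6*n <= 15*w + 13 ==> (!(4*n <= 9*w - 7))
Before s := n - 2: 6*n <= 15*w + 13 ==> (!(4*n <= 9*w - 7))
Answer: WP = 6*n <= 15*w + 13 ==> (!(4*n <= 9*w - 7))


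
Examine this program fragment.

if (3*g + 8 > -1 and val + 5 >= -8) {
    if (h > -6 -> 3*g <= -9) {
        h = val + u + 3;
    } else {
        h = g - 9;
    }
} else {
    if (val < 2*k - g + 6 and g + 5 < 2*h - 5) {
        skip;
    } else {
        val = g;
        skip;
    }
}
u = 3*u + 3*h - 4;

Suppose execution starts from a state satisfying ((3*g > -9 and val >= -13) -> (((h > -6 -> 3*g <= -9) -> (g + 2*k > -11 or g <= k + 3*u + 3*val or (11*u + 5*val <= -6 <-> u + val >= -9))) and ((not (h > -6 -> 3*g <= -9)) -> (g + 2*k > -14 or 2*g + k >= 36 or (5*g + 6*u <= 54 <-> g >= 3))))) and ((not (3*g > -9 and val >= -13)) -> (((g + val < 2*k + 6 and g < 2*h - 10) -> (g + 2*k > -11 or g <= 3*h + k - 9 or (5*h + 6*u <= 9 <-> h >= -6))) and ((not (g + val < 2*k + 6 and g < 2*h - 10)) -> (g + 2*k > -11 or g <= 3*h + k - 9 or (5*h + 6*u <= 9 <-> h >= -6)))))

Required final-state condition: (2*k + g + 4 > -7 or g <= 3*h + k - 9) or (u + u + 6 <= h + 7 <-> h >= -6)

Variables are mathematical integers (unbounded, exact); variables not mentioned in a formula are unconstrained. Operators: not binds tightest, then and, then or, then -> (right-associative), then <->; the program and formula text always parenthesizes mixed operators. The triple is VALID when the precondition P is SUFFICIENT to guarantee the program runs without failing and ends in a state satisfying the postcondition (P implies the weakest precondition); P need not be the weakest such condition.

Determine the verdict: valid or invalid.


Working backward. After the program, the postcondition (2*k + g + 4 > -7 or g <= 3*h + k - 9) or (u + u + 6 <= h + 7 <-> h >= -6) must hold; in canonical form it is g + 2*k > -11 or g <= 3*h + k - 9 or (2*u <= h + 1 <-> h >= -6).
Before u := 3*u + 3*h - 4: g + 2*k > -11 or g <= 3*h + k - 9 or (5*h + 6*u <= 9 <-> h >= -6)
Then branch requires ((h > -6 -> 3*g <= -9) -> (g + 2*k > -11 or g <= k + 3*u + 3*val or (11*u + 5*val <= -6 <-> u + val >= -9))) and ((not (h > -6 -> 3*g <= -9)) -> (g + 2*k > -11 or 2*g + k >= 36 or (5*g + 6*u <= 54 <-> g >= 3))); else branch requires ((g + val < 2*k + 6 and g < 2*h - 10) -> (g + 2*k > -11 or g <= 3*h + k - 9 or (5*h + 6*u <= 9 <-> h >= -6))) and ((not (g + val < 2*k + 6 and g < 2*h - 10)) -> (g + 2*k > -11 or g <= 3*h + k - 9 or (5*h + 6*u <= 9 <-> h >= -6))).
Before the if: ((3*g > -9 and val >= -13) -> (((h > -6 -> 3*g <= -9) -> (g + 2*k > -11 or g <= k + 3*u + 3*val or (11*u + 5*val <= -6 <-> u + val >= -9))) and ((not (h > -6 -> 3*g <= -9)) -> (g + 2*k > -11 or 2*g + k >= 36 or (5*g + 6*u <= 54 <-> g >= 3))))) and ((not (3*g > -9 and val >= -13)) -> (((g + val < 2*k + 6 and g < 2*h - 10) -> (g + 2*k > -11 or g <= 3*h + k - 9 or (5*h + 6*u <= 9 <-> h >= -6))) and ((not (g + val < 2*k + 6 and g < 2*h - 10)) -> (g + 2*k > -11 or g <= 3*h + k - 9 or (5*h + 6*u <= 9 <-> h >= -6)))))
The weakest precondition is ((3*g > -9 and val >= -13) -> (((h > -6 -> 3*g <= -9) -> (g + 2*k > -11 or g <= k + 3*u + 3*val or (11*u + 5*val <= -6 <-> u + val >= -9))) and ((not (h > -6 -> 3*g <= -9)) -> (g + 2*k > -11 or 2*g + k >= 36 or (5*g + 6*u <= 54 <-> g >= 3))))) and ((not (3*g > -9 and val >= -13)) -> (((g + val < 2*k + 6 and g < 2*h - 10) -> (g + 2*k > -11 or g <= 3*h + k - 9 or (5*h + 6*u <= 9 <-> h >= -6))) and ((not (g + val < 2*k + 6 and g < 2*h - 10)) -> (g + 2*k > -11 or g <= 3*h + k - 9 or (5*h + 6*u <= 9 <-> h >= -6))))).
Check whether ((3*g > -9 and val >= -13) -> (((h > -6 -> 3*g <= -9) -> (g + 2*k > -11 or g <= k + 3*u + 3*val or (11*u + 5*val <= -6 <-> u + val >= -9))) and ((not (h > -6 -> 3*g <= -9)) -> (g + 2*k > -14 or 2*g + k >= 36 or (5*g + 6*u <= 54 <-> g >= 3))))) and ((not (3*g > -9 and val >= -13)) -> (((g + val < 2*k + 6 and g < 2*h - 10) -> (g + 2*k > -11 or g <= 3*h + k - 9 or (5*h + 6*u <= 9 <-> h >= -6))) and ((not (g + val < 2*k + 6 and g < 2*h - 10)) -> (g + 2*k > -11 or g <= 3*h + k - 9 or (5*h + 6*u <= 9 <-> h >= -6))))) implies it.
Countermodel: at the initial state g = 1, h = -5, k = -6, u = 0, val = -13, the precondition holds but the weakest precondition fails.
Answer: invalid


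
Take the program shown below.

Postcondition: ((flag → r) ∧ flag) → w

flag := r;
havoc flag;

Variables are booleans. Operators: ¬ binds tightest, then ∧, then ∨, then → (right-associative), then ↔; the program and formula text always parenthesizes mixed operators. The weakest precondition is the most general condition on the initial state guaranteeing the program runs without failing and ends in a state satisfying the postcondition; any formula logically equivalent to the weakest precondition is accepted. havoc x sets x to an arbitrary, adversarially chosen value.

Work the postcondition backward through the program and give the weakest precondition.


Working backward. After the program, ((flag → r) ∧ flag) → w must hold.
Before havoc flag: r → w
Before flag := r: r → w
Answer: WP = r → w


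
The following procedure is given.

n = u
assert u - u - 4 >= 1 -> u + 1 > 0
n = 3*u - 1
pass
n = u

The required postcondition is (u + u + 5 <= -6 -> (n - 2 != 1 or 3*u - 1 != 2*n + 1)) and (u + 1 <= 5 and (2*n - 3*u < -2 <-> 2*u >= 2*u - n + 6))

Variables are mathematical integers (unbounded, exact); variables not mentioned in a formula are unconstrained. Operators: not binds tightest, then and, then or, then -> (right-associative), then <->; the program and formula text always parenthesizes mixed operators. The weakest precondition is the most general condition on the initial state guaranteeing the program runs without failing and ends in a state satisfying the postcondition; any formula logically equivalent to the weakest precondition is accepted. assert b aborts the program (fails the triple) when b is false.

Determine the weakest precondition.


Working backward. After the program, the postcondition (u + u + 5 <= -6 -> (n - 2 != 1 or 3*u - 1 != 2*n + 1)) and (u + 1 <= 5 and (2*n - 3*u < -2 <-> 2*u >= 2*u - n + 6)) must hold; in canonical form it is (2*u <= -11 -> (n != 3 or 3*u != 2*n + 2)) and u <= 4 and (2*n < 3*u - 2 <-> n >= 6).
Before n := u: (2*u <= -11 -> (u != 3 or u != 2)) and u <= 4 and (u > 2 <-> u >= 6)
Before skip: (2*u <= -11 -> (u != 3 or u != 2)) and u <= 4 and (u > 2 <-> u >= 6)
Before n := 3*u - 1: (2*u <= -11 -> (u != 3 or u != 2)) and u <= 4 and (u > 2 <-> u >= 6)
Before assert u - u - 4 >= 1 -> u + 1 > 0: (2*u <= -11 -> (u != 3 or u != 2)) and u <= 4 and (u > 2 <-> u >= 6)
Before n := u: (2*u <= -11 -> (u != 3 or u != 2)) and u <= 4 and (u > 2 <-> u >= 6)
Answer: WP = (2*u <= -11 -> (u != 3 or u != 2)) and u <= 4 and (u > 2 <-> u >= 6)


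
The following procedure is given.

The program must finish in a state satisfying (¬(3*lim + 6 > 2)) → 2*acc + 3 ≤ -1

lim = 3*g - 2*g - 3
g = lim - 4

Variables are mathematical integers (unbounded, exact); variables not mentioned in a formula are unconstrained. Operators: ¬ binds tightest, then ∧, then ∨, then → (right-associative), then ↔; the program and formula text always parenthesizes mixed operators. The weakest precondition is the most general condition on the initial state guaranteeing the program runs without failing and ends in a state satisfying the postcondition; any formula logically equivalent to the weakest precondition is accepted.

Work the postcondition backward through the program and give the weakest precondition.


Working backward. After the program, the postcondition (¬(3*lim + 6 > 2)) → 2*acc + 3 ≤ -1 must hold; in canonical form it is (¬(3*lim > -4)) → 2*acc ≤ -4.
Before g := lim - 4: (¬(3*lim > -4)) → 2*acc ≤ -4
Before lim := 3*g - 2*g - 3: (¬(3*g > 5)) → 2*acc ≤ -4
Answer: WP = (¬(3*g > 5)) → 2*acc ≤ -4


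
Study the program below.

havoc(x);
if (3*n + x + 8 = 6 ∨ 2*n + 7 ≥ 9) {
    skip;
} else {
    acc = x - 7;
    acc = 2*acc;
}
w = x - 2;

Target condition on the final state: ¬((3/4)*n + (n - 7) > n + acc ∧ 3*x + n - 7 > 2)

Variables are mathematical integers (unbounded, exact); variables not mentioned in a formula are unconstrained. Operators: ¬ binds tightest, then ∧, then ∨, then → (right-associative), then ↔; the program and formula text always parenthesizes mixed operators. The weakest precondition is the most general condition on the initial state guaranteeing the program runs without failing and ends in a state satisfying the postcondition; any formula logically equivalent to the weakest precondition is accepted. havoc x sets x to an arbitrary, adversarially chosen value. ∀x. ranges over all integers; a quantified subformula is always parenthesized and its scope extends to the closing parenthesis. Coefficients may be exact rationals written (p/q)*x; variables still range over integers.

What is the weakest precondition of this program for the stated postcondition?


Working backward. After the program, the postcondition ¬((3/4)*n + (n - 7) > n + acc ∧ 3*x + n - 7 > 2) must hold; in canonical form it is ¬((3/4)*n > acc + 7 ∧ n + 3*x > 9).
Before w := x - 2: ¬((3/4)*n > acc + 7 ∧ n + 3*x > 9)
Then branch requires ¬((3/4)*n > acc + 7 ∧ n + 3*x > 9); else branch requires ¬((3/4)*n > 2*x - 7 ∧ n + 3*x > 9).
Before the if: ((3*n + x = -2 ∨ 2*n ≥ 2) → (¬((3/4)*n > acc + 7 ∧ n + 3*x > 9))) ∧ ((¬(3*n + x = -2 ∨ 2*n ≥ 2)) → (¬((3/4)*n > 2*x - 7 ∧ n + 3*x > 9)))
Before havoc x: ∀x_1. (((3*n + x_1 = -2 ∨ 2*n ≥ 2) → (¬((3/4)*n > acc + 7 ∧ n + 3*x_1 > 9))) ∧ ((¬(3*n + x_1 = -2 ∨ 2*n ≥ 2)) → (¬((3/4)*n > 2*x_1 - 7 ∧ n + 3*x_1 > 9))))
Answer: WP = ∀x_1. (((3*n + x_1 = -2 ∨ 2*n ≥ 2) → (¬((3/4)*n > acc + 7 ∧ n + 3*x_1 > 9))) ∧ ((¬(3*n + x_1 = -2 ∨ 2*n ≥ 2)) → (¬((3/4)*n > 2*x_1 - 7 ∧ n + 3*x_1 > 9))))


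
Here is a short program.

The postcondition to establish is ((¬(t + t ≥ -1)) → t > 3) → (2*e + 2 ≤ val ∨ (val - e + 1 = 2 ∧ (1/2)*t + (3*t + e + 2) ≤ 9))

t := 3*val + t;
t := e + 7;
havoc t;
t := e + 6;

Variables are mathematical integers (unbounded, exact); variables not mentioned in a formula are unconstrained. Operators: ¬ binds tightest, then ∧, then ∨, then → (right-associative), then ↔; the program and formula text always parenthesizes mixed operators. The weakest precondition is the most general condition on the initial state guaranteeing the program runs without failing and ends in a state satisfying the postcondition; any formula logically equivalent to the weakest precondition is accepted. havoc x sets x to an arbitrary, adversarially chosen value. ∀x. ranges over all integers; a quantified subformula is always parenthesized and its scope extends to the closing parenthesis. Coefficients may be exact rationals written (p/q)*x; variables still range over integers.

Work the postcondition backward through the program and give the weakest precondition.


Working backward. After the program, the postcondition ((¬(t + t ≥ -1)) → t > 3) → (2*e + 2 ≤ val ∨ (val - e + 1 = 2 ∧ (1/2)*t + (3*t + e + 2) ≤ 9)) must hold; in canonical form it is ((¬(2*t ≥ -1)) → t > 3) → (2*e ≤ val - 2 ∨ (val = e + 1 ∧ e + (7/2)*t ≤ 7)).
Before t := e + 6: ((¬(2*e ≥ -13)) → e > -3) → (2*e ≤ val - 2 ∨ (val = e + 1 ∧ (9/2)*e ≤ -14))
Before havoc t: ((¬(2*e ≥ -13)) → e > -3) → (2*e ≤ val - 2 ∨ (val = e + 1 ∧ (9/2)*e ≤ -14))
Before t := e + 7: ((¬(2*e ≥ -13)) → e > -3) → (2*e ≤ val - 2 ∨ (val = e + 1 ∧ (9/2)*e ≤ -14))
Before t := 3*val + t: ((¬(2*e ≥ -13)) → e > -3) → (2*e ≤ val - 2 ∨ (val = e + 1 ∧ (9/2)*e ≤ -14))
Answer: WP = ((¬(2*e ≥ -13)) → e > -3) → (2*e ≤ val - 2 ∨ (val = e + 1 ∧ (9/2)*e ≤ -14))


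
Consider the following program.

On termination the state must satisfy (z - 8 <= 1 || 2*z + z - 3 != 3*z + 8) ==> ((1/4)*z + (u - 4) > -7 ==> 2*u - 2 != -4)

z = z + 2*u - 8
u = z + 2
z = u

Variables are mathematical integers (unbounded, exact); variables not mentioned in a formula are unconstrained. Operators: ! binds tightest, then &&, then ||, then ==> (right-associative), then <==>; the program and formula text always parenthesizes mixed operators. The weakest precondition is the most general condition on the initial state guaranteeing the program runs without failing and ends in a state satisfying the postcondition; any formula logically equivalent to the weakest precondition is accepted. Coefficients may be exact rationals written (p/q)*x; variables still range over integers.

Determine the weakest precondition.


Working backward. After the program, the postcondition (z - 8 <= 1 || 2*z + z - 3 != 3*z + 8) ==> ((1/4)*z + (u - 4) > -7 ==> 2*u - 2 != -4) must hold; in canonical form it is u + (1/4)*z > -3 ==> 2*u != -2.
Before z := u: (5/4)*u > -3 ==> 2*u != -2
Before u := z + 2: (5/4)*z > -11/2 ==> 2*z != -6
Before z := z + 2*u - 8: (5/2)*u + (5/4)*z > 9/2 ==> 4*u + 2*z != 10
Answer: WP = (5/2)*u + (5/4)*z > 9/2 ==> 4*u + 2*z != 10


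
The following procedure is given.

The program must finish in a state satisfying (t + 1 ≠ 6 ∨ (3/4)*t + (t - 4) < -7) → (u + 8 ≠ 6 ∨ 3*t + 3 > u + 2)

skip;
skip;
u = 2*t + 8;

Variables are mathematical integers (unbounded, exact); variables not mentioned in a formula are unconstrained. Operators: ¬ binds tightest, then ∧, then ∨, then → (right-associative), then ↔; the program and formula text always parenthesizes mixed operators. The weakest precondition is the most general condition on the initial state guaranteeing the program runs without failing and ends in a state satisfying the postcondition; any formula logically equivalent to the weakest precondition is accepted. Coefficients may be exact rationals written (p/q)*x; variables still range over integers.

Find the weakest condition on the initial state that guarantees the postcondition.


Working backward. After the program, the postcondition (t + 1 ≠ 6 ∨ (3/4)*t + (t - 4) < -7) → (u + 8 ≠ 6 ∨ 3*t + 3 > u + 2) must hold; in canonical form it is (t ≠ 5 ∨ (7/4)*t < -3) → (u ≠ -2 ∨ 3*t > u - 1).
Before u := 2*t + 8: (t ≠ 5 ∨ (7/4)*t < -3) → (2*t ≠ -10 ∨ t > 7)
Before skip: (t ≠ 5 ∨ (7/4)*t < -3) → (2*t ≠ -10 ∨ t > 7)
Before skip: (t ≠ 5 ∨ (7/4)*t < -3) → (2*t ≠ -10 ∨ t > 7)
Answer: WP = (t ≠ 5 ∨ (7/4)*t < -3) → (2*t ≠ -10 ∨ t > 7)


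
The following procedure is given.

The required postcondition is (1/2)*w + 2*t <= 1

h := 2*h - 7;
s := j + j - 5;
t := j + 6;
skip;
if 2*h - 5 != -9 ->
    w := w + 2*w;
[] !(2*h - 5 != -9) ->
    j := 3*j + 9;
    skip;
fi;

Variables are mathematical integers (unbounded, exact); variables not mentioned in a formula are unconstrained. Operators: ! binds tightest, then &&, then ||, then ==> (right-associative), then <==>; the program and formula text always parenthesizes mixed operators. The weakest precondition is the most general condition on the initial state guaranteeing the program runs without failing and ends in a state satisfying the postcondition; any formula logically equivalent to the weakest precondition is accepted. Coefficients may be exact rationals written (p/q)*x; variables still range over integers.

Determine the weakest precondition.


Working backward. After the program, the postcondition (1/2)*w + 2*t <= 1 must hold; in canonical form it is 2*t + (1/2)*w <= 1.
Then branch requires 2*t + (3/2)*w <= 1; else branch requires 2*t + (1/2)*w <= 1.
Before the if: (2*h != -4 ==> 2*t + (3/2)*w <= 1) && ((!(2*h != -4)) ==> 2*t + (1/2)*w <= 1)
Before skip: (2*h != -4 ==> 2*t + (3/2)*w <= 1) && ((!(2*h != -4)) ==> 2*t + (1/2)*w <= 1)
Before t := j + 6: (2*h != -4 ==> 2*j + (3/2)*w <= -11) && ((!(2*h != -4)) ==> 2*j + (1/2)*w <= -11)
Before s := j + j - 5: (2*h != -4 ==> 2*j + (3/2)*w <= -11) && ((!(2*h != -4)) ==> 2*j + (1/2)*w <= -11)
Before h := 2*h - 7: (4*h != 10 ==> 2*j + (3/2)*w <= -11) && ((!(4*h != 10)) ==> 2*j + (1/2)*w <= -11)
Answer: WP = (4*h != 10 ==> 2*j + (3/2)*w <= -11) && ((!(4*h != 10)) ==> 2*j + (1/2)*w <= -11)


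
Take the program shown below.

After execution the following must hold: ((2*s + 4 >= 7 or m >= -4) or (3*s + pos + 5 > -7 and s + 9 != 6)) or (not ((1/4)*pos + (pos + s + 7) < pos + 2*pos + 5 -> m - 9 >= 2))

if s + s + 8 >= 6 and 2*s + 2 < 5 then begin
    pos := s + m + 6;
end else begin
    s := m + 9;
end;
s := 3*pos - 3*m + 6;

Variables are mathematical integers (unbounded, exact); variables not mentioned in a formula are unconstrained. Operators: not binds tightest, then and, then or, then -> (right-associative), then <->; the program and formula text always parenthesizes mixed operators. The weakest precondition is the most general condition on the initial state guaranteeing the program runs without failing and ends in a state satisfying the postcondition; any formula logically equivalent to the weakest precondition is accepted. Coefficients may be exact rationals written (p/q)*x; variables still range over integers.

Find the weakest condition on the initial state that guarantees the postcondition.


Working backward. After the program, the postcondition ((2*s + 4 >= 7 or m >= -4) or (3*s + pos + 5 > -7 and s + 9 != 6)) or (not ((1/4)*pos + (pos + s + 7) < pos + 2*pos + 5 -> m - 9 >= 2)) must hold; in canonical form it is 2*s >= 3 or m >= -4 or (pos + 3*s > -12 and s != -3) or (not (s < (7/4)*pos - 2 -> m >= 11)).
Before s := 3*pos - 3*m + 6: 6*pos >= 6*m - 9 or m >= -4 or (10*pos > 9*m - 30 and 3*pos != 3*m - 9) or (not ((5/4)*pos < 3*m - 8 -> m >= 11))
Then branch requires 6*s >= -45 or m >= -4 or (m + 10*s > -90 and 3*s != -27) or (not ((5/4)*s < (7/4)*m - 31/2 -> m >= 11)); else branch requires 6*pos >= 6*m - 9 or m >= -4 or (10*pos > 9*m - 30 and 3*pos != 3*m - 9) or (not ((5/4)*pos < 3*m - 8 -> m >= 11)).
Before the if: ((2*s >= -2 and 2*s < 3) -> (6*s >= -45 or m >= -4 or (m + 10*s > -90 and 3*s != -27) or (not ((5/4)*s < (7/4)*m - 31/2 -> m >= 11)))) and ((not (2*s >= -2 and 2*s < 3)) -> (6*pos >= 6*m - 9 or m >= -4 or (10*pos > 9*m - 30 and 3*pos != 3*m - 9) or (not ((5/4)*pos < 3*m - 8 -> m >= 11))))
Answer: WP = ((2*s >= -2 and 2*s < 3) -> (6*s >= -45 or m >= -4 or (m + 10*s > -90 and 3*s != -27) or (not ((5/4)*s < (7/4)*m - 31/2 -> m >= 11)))) and ((not (2*s >= -2 and 2*s < 3)) -> (6*pos >= 6*m - 9 or m >= -4 or (10*pos > 9*m - 30 and 3*pos != 3*m - 9) or (not ((5/4)*pos < 3*m - 8 -> m >= 11))))
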